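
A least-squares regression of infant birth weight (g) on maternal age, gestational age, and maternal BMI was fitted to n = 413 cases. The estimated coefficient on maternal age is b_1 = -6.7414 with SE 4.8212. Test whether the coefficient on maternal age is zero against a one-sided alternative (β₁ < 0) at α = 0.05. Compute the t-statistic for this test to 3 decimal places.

t = -1.398

H₀: β₁ = 0 vs H₁: β₁ < 0.
t = (b_1 − β₁⁰)/SE = -6.7414 / 4.8212 = -1.398.
df = n − k − 1 = 413 − 3 − 1 = 409.
One-sided p ≈ 0.0814, which is ≥ 0.05, so fail to reject H₀.
The data do not give significant evidence that the true slope on maternal age is negative, holding the other predictors fixed.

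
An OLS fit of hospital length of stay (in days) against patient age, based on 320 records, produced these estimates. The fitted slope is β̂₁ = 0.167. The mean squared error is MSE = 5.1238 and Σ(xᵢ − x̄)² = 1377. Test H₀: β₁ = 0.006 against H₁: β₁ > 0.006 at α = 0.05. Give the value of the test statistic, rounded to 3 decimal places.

SE(β̂₁) = √(MSE/Sₓₓ) = √(5.1238/1377) = 0.0609999.
t = (0.167 − 0.006) / 0.0609999 = 2.639.
df = n − 2 = 318.
One-sided p ≈ 0.0044, which is < 0.05, so reject H₀.
There is evidence that the true slope on patient age exceeds 0.006 days per unit.

t = 2.639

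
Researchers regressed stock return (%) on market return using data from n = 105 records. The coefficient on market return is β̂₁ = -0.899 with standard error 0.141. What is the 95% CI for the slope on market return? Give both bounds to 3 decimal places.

(-1.179, -0.619)

df = n − 2 = 105 − 2 = 103.
t* = t_{0.025, 103} = 1.983264.
Margin = t* × SE = 1.983264 × 0.141 = 0.27964.
CI: -0.899 ± 0.27964 → (-1.179, -0.619).
With 95% confidence, each one-unit increase in market return is associated with a change of between -1.179 and -0.619 % in stock return.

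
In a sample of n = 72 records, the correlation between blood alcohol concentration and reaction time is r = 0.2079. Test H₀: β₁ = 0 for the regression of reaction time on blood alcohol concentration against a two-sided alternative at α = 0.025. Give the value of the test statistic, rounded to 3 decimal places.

t = r·√(n − 2)/√(1 − r²) = 0.2079·√70/√0.956778 = 1.778.
df = n − 2 = 70.
Two-sided p ≈ 0.0797, which is ≥ 0.025, so fail to reject H₀.
The data do not give significant evidence of a linear association between blood alcohol concentration and reaction time.

t = 1.778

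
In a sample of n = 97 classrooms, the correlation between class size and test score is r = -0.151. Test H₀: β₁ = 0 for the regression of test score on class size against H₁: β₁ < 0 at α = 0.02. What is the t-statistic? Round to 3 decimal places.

t = -1.489

t = r·√(n − 2)/√(1 − r²) = -0.151·√95/√0.977199 = -1.489.
df = n − 2 = 95.
One-sided p ≈ 0.0699, which is ≥ 0.02, so fail to reject H₀.
The data do not give significant evidence of a linear association between class size and test score.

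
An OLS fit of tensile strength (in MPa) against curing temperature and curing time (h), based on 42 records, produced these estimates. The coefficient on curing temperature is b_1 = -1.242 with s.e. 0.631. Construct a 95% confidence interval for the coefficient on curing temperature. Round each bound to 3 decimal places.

df = n − k − 1 = 42 − 2 − 1 = 39.
t* = t_{0.025, 39} = 2.022691.
Margin = t* × SE = 2.022691 × 0.631 = 1.27632.
CI: -1.242 ± 1.27632 → (-2.518, 0.034).
With 95% confidence, each one-unit increase in curing temperature is associated with a change of between -2.518 and 0.034 MPa in tensile strength, holding the other predictors fixed.

(-2.518, 0.034)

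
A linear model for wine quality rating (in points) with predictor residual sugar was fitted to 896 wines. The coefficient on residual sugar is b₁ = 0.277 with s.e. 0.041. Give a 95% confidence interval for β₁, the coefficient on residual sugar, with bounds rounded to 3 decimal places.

(0.197, 0.357)

df = n − 2 = 896 − 2 = 894.
t* = t_{0.025, 894} = 1.962621.
Margin = t* × SE = 1.962621 × 0.041 = 0.08047.
CI: 0.277 ± 0.08047 → (0.197, 0.357).
With 95% confidence, each one-unit increase in residual sugar is associated with a change of between 0.197 and 0.357 points in wine quality rating.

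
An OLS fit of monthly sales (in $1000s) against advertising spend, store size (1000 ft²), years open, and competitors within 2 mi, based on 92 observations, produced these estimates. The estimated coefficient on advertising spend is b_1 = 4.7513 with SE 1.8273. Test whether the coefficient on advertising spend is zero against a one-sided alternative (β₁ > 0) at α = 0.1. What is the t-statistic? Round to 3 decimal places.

t = 2.600

H₀: β₁ = 0 vs H₁: β₁ > 0.
t = (b_1 − β₁⁰)/SE = 4.7513 / 1.8273 = 2.600.
df = n − k − 1 = 92 − 4 − 1 = 87.
One-sided p ≈ 0.0055, which is < 0.1, so reject H₀.
There is evidence that the true slope on advertising spend is positive, holding the other predictors fixed.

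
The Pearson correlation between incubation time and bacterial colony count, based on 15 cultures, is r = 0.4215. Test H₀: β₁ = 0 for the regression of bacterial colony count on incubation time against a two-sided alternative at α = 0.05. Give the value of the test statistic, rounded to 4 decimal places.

t = 1.6759

t = r·√(n − 2)/√(1 − r²) = 0.4215·√13/√0.822338 = 1.6759.
df = n − 2 = 13.
Two-sided p ≈ 0.1176, which is ≥ 0.05, so fail to reject H₀.
The data do not give significant evidence of a linear association between incubation time and bacterial colony count.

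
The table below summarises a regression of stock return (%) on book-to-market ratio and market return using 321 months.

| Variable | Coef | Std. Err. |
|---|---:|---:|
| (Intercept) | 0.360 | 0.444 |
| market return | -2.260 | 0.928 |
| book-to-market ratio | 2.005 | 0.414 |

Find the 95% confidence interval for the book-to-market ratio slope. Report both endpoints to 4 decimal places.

Read off: b = 2.005, SE = 0.414 for book-to-market ratio.
df = n − k − 1 = 321 − 2 − 1 = 318.
t* = t_{0.025, 318} = 1.967452.
Margin = t* × SE = 1.967452 × 0.414 = 0.814525.
CI: 2.005 ± 0.814525 → (1.1905, 2.8195).

(1.1905, 2.8195)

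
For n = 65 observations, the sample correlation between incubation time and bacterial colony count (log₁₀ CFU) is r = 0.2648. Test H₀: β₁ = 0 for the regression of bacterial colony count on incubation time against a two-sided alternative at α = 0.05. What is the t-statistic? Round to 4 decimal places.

t = r·√(n − 2)/√(1 − r²) = 0.2648·√63/√0.929881 = 2.1796.
df = n − 2 = 63.
Two-sided p ≈ 0.0330, which is < 0.05, so reject H₀.
There is evidence of a linear association between incubation time and bacterial colony count.

t = 2.1796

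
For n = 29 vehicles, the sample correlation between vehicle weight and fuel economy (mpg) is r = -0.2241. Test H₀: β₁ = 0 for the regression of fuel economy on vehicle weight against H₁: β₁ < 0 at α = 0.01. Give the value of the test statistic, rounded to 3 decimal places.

t = -1.195

t = r·√(n − 2)/√(1 − r²) = -0.2241·√27/√0.949779 = -1.195.
df = n − 2 = 27.
One-sided p ≈ 0.1213, which is ≥ 0.01, so fail to reject H₀.
The data do not give significant evidence of a linear association between vehicle weight and fuel economy.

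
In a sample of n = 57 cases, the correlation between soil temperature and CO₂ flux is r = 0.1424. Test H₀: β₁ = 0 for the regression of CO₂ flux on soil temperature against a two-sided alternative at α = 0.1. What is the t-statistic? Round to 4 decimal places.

t = r·√(n − 2)/√(1 − r²) = 0.1424·√55/√0.979722 = 1.0669.
df = n − 2 = 55.
Two-sided p ≈ 0.2907, which is ≥ 0.1, so fail to reject H₀.
The data do not give significant evidence of a linear association between soil temperature and CO₂ flux.

t = 1.0669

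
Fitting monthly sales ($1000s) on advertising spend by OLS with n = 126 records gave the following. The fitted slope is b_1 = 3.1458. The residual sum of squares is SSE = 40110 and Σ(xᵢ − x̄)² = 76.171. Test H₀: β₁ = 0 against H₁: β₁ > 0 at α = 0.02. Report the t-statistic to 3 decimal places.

MSE = SSE/(n − 2) = 40110/124 = 323.468.
SE(b_1) = √(MSE/Sₓₓ) = √(323.468/76.171) = 2.06073.
t = 3.1458 / 2.06073 = 1.527.
df = n − 2 = 124.
One-sided p ≈ 0.0647, which is ≥ 0.02, so fail to reject H₀.
The data do not give significant evidence that the true slope on advertising spend is positive.

t = 1.527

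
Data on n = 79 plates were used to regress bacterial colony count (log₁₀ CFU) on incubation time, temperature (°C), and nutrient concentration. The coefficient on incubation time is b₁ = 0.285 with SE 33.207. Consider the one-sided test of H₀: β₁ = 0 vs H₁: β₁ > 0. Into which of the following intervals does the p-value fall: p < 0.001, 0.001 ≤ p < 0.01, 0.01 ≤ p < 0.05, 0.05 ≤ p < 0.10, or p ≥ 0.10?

p ≥ 0.10

t = 0.285 / 33.207 = 0.009.
df = n − k − 1 = 79 − 3 − 1 = 75.
One-sided p = P(T_{75} > t) ≈ 0.4966.
So p ≥ 0.10.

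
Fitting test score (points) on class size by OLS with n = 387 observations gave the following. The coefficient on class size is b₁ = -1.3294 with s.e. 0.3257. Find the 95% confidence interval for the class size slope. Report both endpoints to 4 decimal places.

(-1.9698, -0.6890)

df = n − 2 = 387 − 2 = 385.
t* = t_{0.025, 385} = 1.966145.
Margin = t* × SE = 1.966145 × 0.3257 = 0.640373.
CI: -1.3294 ± 0.640373 → (-1.9698, -0.6890).
With 95% confidence, each one-unit increase in class size is associated with a change of between -1.9698 and -0.6890 points in test score.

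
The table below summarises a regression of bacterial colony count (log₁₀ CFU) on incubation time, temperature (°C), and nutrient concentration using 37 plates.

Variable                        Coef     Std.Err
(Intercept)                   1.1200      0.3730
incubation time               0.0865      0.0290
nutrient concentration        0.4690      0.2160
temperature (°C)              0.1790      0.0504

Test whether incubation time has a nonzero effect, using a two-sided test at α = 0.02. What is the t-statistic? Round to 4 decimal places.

Read off: b = 0.0865, SE = 0.0290 for incubation time.
H₀: β₁ = 0 vs H₁: β₁ ≠ 0.
t = 0.0865 / 0.0290 = 2.9828.
df = n − k − 1 = 37 − 3 − 1 = 33.
Two-sided p ≈ 0.0053, which is < 0.02, so reject H₀.
There is evidence that incubation time is associated with bacterial colony count, holding the other predictors fixed.

t = 2.9828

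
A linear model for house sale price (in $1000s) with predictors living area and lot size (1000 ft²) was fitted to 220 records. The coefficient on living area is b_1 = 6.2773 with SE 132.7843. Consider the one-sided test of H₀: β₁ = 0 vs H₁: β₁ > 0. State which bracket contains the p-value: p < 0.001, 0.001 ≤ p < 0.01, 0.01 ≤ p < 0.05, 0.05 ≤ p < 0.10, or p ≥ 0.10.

t = 6.2773 / 132.7843 = 0.047.
df = n − k − 1 = 220 − 2 − 1 = 217.
One-sided p = P(T_{217} > t) ≈ 0.4812.
So p ≥ 0.10.

p ≥ 0.10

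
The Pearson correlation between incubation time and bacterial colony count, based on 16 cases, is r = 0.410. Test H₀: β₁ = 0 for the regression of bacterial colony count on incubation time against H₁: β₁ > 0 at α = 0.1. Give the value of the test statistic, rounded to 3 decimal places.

t = 1.682

t = r·√(n − 2)/√(1 − r²) = 0.410·√14/√0.8319 = 1.682.
df = n − 2 = 14.
One-sided p ≈ 0.0574, which is < 0.1, so reject H₀.
There is evidence of a linear association between incubation time and bacterial colony count.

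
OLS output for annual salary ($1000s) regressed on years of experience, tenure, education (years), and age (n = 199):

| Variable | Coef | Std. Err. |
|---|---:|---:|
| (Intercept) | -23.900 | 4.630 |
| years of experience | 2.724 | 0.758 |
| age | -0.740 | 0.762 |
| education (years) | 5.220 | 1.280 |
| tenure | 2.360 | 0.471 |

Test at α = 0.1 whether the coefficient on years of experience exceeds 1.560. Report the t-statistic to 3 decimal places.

Read off: b = 2.724, SE = 0.758 for years of experience.
H₀: β₁ = 1.560 vs H₁: β₁ > 1.560.
t = (2.724 − 1.560) / 0.758 = 1.536.
df = n − k − 1 = 199 − 4 − 1 = 194.
One-sided p ≈ 0.0631, which is < 0.1, so reject H₀.
There is evidence that the true slope on years of experience exceeds 1.560 $1000s per unit, holding the other predictors fixed.

t = 1.536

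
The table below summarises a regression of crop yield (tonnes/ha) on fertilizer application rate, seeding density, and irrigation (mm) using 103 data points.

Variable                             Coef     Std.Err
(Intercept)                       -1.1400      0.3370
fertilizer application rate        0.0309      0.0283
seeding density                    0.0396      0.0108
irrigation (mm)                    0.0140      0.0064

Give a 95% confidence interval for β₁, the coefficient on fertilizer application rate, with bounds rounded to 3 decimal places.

Read off: b = 0.0309, SE = 0.0283 for fertilizer application rate.
df = n − k − 1 = 103 − 3 − 1 = 99.
t* = t_{0.025, 99} = 1.984217.
Margin = t* × SE = 1.984217 × 0.0283 = 0.05615.
CI: 0.0309 ± 0.05615 → (-0.025, 0.087).

(-0.025, 0.087)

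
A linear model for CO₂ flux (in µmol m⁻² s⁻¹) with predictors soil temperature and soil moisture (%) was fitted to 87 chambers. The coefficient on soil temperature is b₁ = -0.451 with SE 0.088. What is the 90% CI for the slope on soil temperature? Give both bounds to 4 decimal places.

(-0.5974, -0.3046)

df = n − k − 1 = 87 − 2 − 1 = 84.
t* = t_{0.05, 84} = 1.663197.
Margin = t* × SE = 1.663197 × 0.088 = 0.146361.
CI: -0.451 ± 0.146361 → (-0.5974, -0.3046).
With 90% confidence, each one-unit increase in soil temperature is associated with a change of between -0.5974 and -0.3046 µmol m⁻² s⁻¹ in CO₂ flux, holding the other predictors fixed.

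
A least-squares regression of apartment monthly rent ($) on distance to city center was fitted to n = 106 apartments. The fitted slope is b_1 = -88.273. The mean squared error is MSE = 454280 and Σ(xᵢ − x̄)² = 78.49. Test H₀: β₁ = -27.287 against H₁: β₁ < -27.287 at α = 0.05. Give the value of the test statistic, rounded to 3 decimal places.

t = -0.802

SE(b_1) = √(MSE/Sₓₓ) = √(454280/78.49) = 76.0772.
t = (-88.273 − (-27.287)) / 76.0772 = -0.802.
df = n − 2 = 104.
One-sided p ≈ 0.2123, which is ≥ 0.05, so fail to reject H₀.
The data do not give significant evidence that the true slope on distance to city center is below -27.287 $ per unit.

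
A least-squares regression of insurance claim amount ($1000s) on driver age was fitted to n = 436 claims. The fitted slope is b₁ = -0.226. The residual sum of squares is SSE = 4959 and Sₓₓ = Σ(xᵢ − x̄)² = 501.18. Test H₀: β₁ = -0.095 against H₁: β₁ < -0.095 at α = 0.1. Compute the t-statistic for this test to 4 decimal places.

MSE = SSE/(n − 2) = 4959/434 = 11.4263.
SE(b₁) = √(MSE/Sₓₓ) = √(11.4263/501.18) = 0.150992.
t = (-0.226 − (-0.095)) / 0.150992 = -0.8676.
df = n − 2 = 434.
One-sided p ≈ 0.1930, which is ≥ 0.1, so fail to reject H₀.
The data do not give significant evidence that the true slope on driver age is below -0.095 $1000s per unit.

t = -0.8676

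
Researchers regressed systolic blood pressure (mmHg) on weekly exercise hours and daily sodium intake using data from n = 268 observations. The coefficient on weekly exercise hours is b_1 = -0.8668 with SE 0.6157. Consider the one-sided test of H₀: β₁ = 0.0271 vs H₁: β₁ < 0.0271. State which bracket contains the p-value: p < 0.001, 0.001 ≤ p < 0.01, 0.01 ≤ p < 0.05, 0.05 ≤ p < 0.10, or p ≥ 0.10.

0.05 ≤ p < 0.10

t = (-0.8668 − 0.0271) / 0.6157 = -1.452.
df = n − k − 1 = 268 − 2 − 1 = 265.
One-sided p = P(T_{265} < t) ≈ 0.0739.
So 0.05 ≤ p < 0.10.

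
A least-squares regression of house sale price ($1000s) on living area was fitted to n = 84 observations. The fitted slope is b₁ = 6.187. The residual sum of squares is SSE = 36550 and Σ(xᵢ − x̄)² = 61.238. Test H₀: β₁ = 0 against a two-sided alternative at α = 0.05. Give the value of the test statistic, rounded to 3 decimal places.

t = 2.293

MSE = SSE/(n − 2) = 36550/82 = 445.732.
SE(b₁) = √(MSE/Sₓₓ) = √(445.732/61.238) = 2.6979.
t = 6.187 / 2.6979 = 2.293.
df = n − 2 = 82.
Two-sided p ≈ 0.0244, which is < 0.05, so reject H₀.
There is evidence that living area is associated with house sale price.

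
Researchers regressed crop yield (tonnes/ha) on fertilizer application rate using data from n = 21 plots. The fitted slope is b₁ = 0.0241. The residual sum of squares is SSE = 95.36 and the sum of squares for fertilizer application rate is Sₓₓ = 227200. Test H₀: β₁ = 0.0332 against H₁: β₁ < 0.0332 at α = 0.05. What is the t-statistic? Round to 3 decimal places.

t = -1.936

MSE = SSE/(n − 2) = 95.36/19 = 5.01895.
SE(b₁) = √(MSE/Sₓₓ) = √(5.01895/227200) = 0.00470005.
t = (0.0241 − 0.0332) / 0.00470005 = -1.936.
df = n − 2 = 19.
One-sided p ≈ 0.0339, which is < 0.05, so reject H₀.
There is evidence that the true slope on fertilizer application rate is below 0.0332 tonnes/ha per unit.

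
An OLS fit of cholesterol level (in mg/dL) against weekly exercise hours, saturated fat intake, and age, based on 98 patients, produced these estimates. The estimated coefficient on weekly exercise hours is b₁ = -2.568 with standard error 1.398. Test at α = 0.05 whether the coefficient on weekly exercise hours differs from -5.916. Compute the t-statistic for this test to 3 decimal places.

t = 2.395

H₀: β₁ = -5.916 vs H₁: β₁ ≠ -5.916.
t = (b₁ − β₁⁰)/SE = (-2.568 − (-5.916)) / 1.398 = 2.395.
df = n − k − 1 = 98 − 3 − 1 = 94.
Two-sided p ≈ 0.0186, which is < 0.05, so reject H₀.
There is evidence that the true slope on weekly exercise hours differs from -5.916 mg/dL per unit, holding the other predictors fixed.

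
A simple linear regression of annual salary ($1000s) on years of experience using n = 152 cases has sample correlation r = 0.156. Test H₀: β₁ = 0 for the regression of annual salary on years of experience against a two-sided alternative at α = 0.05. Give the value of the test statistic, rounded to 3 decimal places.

t = r·√(n − 2)/√(1 − r²) = 0.156·√150/√0.975664 = 1.934.
df = n − 2 = 150.
Two-sided p ≈ 0.0550, which is ≥ 0.05, so fail to reject H₀.
The data do not give significant evidence of a linear association between years of experience and annual salary.

t = 1.934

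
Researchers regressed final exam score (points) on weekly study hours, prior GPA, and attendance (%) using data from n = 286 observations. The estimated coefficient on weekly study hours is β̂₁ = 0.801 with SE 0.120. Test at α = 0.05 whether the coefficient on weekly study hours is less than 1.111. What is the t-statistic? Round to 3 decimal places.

H₀: β₁ = 1.111 vs H₁: β₁ < 1.111.
t = (β̂₁ − β₁⁰)/SE = (0.801 − 1.111) / 0.120 = -2.583.
df = n − k − 1 = 286 − 3 − 1 = 282.
One-sided p ≈ 0.0051, which is < 0.05, so reject H₀.
There is evidence that the true slope on weekly study hours is below 1.111 points per unit, holding the other predictors fixed.

t = -2.583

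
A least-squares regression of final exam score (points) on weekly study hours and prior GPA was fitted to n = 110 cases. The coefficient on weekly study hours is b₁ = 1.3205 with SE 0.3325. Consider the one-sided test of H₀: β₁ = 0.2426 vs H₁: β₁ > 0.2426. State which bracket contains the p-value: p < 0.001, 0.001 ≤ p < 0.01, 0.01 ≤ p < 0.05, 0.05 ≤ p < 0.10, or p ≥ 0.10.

p < 0.001

t = (1.3205 − 0.2426) / 0.3325 = 3.242.
df = n − k − 1 = 110 − 2 − 1 = 107.
One-sided p = P(T_{107} > t) ≈ 0.0008.
So p < 0.001.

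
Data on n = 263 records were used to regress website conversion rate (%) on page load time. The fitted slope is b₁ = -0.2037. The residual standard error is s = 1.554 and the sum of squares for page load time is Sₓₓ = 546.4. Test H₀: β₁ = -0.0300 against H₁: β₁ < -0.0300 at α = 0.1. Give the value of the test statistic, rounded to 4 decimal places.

SE(b₁) = s/√Sₓₓ = 1.554/√546.4 = 0.0664807.
t = (-0.2037 − (-0.0300)) / 0.0664807 = -2.6128.
df = n − 2 = 261.
One-sided p ≈ 0.0048, which is < 0.1, so reject H₀.
There is evidence that the true slope on page load time is below -0.0300 % per unit.

t = -2.6128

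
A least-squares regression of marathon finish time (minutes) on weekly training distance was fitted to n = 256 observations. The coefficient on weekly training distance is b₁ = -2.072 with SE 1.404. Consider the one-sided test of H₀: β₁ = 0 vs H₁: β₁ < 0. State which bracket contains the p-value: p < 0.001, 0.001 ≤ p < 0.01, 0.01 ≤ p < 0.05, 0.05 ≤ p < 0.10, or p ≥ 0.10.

0.05 ≤ p < 0.10

t = -2.072 / 1.404 = -1.476.
df = n − 2 = 256 − 2 = 254.
One-sided p = P(T_{254} < t) ≈ 0.0706.
So 0.05 ≤ p < 0.10.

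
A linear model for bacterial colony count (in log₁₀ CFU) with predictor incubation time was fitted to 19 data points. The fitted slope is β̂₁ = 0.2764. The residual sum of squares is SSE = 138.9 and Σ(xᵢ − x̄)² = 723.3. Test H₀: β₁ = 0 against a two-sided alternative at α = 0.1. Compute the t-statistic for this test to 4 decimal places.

MSE = SSE/(n − 2) = 138.9/17 = 8.17059.
SE(β̂₁) = √(MSE/Sₓₓ) = √(8.17059/723.3) = 0.106284.
t = 0.2764 / 0.106284 = 2.6006.
df = n − 2 = 17.
Two-sided p ≈ 0.0187, which is < 0.1, so reject H₀.
There is evidence that incubation time is associated with bacterial colony count.

t = 2.6006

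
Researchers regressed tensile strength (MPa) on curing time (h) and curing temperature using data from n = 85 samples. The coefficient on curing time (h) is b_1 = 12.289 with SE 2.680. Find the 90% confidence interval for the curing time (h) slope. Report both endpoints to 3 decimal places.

df = n − k − 1 = 85 − 2 − 1 = 82.
t* = t_{0.05, 82} = 1.663649.
Margin = t* × SE = 1.663649 × 2.680 = 4.45858.
CI: 12.289 ± 4.45858 → (7.830, 16.748).
With 90% confidence, each one-unit increase in curing time (h) is associated with a change of between 7.830 and 16.748 MPa in tensile strength, holding the other predictors fixed.

(7.830, 16.748)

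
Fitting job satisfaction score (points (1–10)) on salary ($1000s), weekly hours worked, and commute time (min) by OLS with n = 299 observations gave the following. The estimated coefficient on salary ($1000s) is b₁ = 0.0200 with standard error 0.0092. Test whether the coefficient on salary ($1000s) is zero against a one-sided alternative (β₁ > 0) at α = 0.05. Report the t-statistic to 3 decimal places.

t = 2.174

H₀: β₁ = 0 vs H₁: β₁ > 0.
t = (b₁ − β₁⁰)/SE = 0.0200 / 0.0092 = 2.174.
df = n − k − 1 = 299 − 3 − 1 = 295.
One-sided p ≈ 0.0153, which is < 0.05, so reject H₀.
There is evidence that the true slope on salary ($1000s) is positive, holding the other predictors fixed.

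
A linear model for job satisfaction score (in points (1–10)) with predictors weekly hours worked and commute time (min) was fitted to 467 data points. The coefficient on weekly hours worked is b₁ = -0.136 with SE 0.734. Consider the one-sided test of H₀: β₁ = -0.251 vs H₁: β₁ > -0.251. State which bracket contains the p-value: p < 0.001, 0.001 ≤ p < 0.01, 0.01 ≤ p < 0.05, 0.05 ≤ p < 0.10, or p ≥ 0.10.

p ≥ 0.10

t = (-0.136 − (-0.251)) / 0.734 = 0.157.
df = n − k − 1 = 467 − 2 − 1 = 464.
One-sided p = P(T_{464} > t) ≈ 0.4378.
So p ≥ 0.10.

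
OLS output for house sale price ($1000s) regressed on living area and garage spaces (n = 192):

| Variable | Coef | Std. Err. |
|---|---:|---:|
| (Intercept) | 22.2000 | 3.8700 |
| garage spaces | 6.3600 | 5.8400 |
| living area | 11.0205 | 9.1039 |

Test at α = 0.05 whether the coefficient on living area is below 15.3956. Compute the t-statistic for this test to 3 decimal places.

t = -0.481

Read off: b = 11.0205, SE = 9.1039 for living area.
H₀: β₁ = 15.3956 vs H₁: β₁ < 15.3956.
t = (11.0205 − 15.3956) / 9.1039 = -0.481.
df = n − k − 1 = 192 − 2 − 1 = 189.
One-sided p ≈ 0.3157, which is ≥ 0.05, so fail to reject H₀.
The data do not give significant evidence that the true slope on living area is below 15.3956 $1000s per unit, holding the other predictors fixed.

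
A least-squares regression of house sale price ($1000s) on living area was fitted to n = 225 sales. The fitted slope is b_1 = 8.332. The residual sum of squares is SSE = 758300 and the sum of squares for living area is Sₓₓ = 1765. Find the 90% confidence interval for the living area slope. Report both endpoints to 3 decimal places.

MSE = SSE/(n − 2) = 758300/223 = 3400.45.
SE(b_1) = √(MSE/Sₓₓ) = √(3400.45/1765) = 1.38802.
df = n − 2 = 223.
t* = t_{0.05, 223} = 1.651715.
Margin = t* × SE = 1.651715 × 1.38802 = 2.29261.
CI: 8.332 ± 2.29261 → (6.039, 10.625).
With 90% confidence, each one-unit increase in living area is associated with a change of between 6.039 and 10.625 $1000s in house sale price.

(6.039, 10.625)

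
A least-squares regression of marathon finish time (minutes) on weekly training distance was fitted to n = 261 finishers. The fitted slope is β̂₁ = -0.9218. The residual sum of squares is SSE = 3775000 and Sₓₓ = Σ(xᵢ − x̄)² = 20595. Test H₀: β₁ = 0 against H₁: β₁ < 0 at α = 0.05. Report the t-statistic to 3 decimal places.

MSE = SSE/(n − 2) = 3775000/259 = 14575.3.
SE(β̂₁) = √(MSE/Sₓₓ) = √(14575.3/20595) = 0.841255.
t = -0.9218 / 0.841255 = -1.096.
df = n − 2 = 259.
One-sided p ≈ 0.1371, which is ≥ 0.05, so fail to reject H₀.
The data do not give significant evidence that the true slope on weekly training distance is negative.

t = -1.096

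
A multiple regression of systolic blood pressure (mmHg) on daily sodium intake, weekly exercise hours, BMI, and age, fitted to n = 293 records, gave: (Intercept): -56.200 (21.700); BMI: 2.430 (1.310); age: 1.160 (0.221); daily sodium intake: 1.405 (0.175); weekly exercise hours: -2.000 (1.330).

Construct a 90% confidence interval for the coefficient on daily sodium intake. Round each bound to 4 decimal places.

(1.1162, 1.6938)

Read off: b = 1.405, SE = 0.175 for daily sodium intake.
df = n − k − 1 = 293 − 4 − 1 = 288.
t* = t_{0.05, 288} = 1.650162.
Margin = t* × SE = 1.650162 × 0.175 = 0.288778.
CI: 1.405 ± 0.288778 → (1.1162, 1.6938).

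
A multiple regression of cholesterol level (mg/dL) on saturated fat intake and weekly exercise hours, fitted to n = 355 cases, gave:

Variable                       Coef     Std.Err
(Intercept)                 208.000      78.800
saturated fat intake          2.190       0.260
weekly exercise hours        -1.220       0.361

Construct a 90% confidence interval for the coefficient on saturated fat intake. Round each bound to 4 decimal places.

(1.7612, 2.6188)

Read off: b = 2.190, SE = 0.260 for saturated fat intake.
df = n − k − 1 = 355 − 2 − 1 = 352.
t* = t_{0.05, 352} = 1.649194.
Margin = t* × SE = 1.649194 × 0.260 = 0.428790.
CI: 2.190 ± 0.428790 → (1.7612, 2.6188).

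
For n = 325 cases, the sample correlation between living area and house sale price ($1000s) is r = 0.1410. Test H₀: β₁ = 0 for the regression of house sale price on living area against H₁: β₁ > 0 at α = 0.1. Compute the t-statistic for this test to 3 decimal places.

t = r·√(n − 2)/√(1 − r²) = 0.1410·√323/√0.980119 = 2.560.
df = n − 2 = 323.
One-sided p ≈ 0.0055, which is < 0.1, so reject H₀.
There is evidence of a linear association between living area and house sale price.

t = 2.560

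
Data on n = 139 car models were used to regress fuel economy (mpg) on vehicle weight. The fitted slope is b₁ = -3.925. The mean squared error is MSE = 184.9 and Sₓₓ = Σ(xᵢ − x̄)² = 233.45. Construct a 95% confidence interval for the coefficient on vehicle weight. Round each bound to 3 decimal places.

SE(b₁) = √(MSE/Sₓₓ) = √(184.9/233.45) = 0.889962.
df = n − 2 = 137.
t* = t_{0.025, 137} = 1.977431.
Margin = t* × SE = 1.977431 × 0.889962 = 1.75984.
CI: -3.925 ± 1.75984 → (-5.685, -2.165).
With 95% confidence, each one-unit increase in vehicle weight is associated with a change of between -5.685 and -2.165 mpg in fuel economy.

(-5.685, -2.165)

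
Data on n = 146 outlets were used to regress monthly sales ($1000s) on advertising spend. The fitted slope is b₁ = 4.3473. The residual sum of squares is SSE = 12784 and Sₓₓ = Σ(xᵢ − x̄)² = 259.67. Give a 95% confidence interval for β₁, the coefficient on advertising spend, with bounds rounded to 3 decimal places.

MSE = SSE/(n − 2) = 12784/144 = 88.7778.
SE(b₁) = √(MSE/Sₓₓ) = √(88.7778/259.67) = 0.584711.
df = n − 2 = 144.
t* = t_{0.025, 144} = 1.976575.
Margin = t* × SE = 1.976575 × 0.584711 = 1.15573.
CI: 4.3473 ± 1.15573 → (3.192, 5.503).
With 95% confidence, each one-unit increase in advertising spend is associated with a change of between 3.192 and 5.503 $1000s in monthly sales.

(3.192, 5.503)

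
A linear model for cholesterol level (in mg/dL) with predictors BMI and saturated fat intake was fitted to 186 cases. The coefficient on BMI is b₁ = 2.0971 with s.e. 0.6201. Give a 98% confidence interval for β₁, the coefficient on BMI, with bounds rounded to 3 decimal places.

df = n − k − 1 = 186 − 2 − 1 = 183.
t* = t_{0.01, 183} = 2.346897.
Margin = t* × SE = 2.346897 × 0.6201 = 1.45531.
CI: 2.0971 ± 1.45531 → (0.642, 3.552).
With 98% confidence, each one-unit increase in BMI is associated with a change of between 0.642 and 3.552 mg/dL in cholesterol level, holding the other predictors fixed.

(0.642, 3.552)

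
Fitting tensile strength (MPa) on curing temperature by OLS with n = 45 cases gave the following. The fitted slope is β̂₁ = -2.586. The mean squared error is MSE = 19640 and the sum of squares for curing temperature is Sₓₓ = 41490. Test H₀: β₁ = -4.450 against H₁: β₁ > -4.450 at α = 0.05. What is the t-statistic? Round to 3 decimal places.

SE(β̂₁) = √(MSE/Sₓₓ) = √(19640/41490) = 0.688017.
t = (-2.586 − (-4.450)) / 0.688017 = 2.709.
df = n − 2 = 43.
One-sided p ≈ 0.0048, which is < 0.05, so reject H₀.
There is evidence that the true slope on curing temperature exceeds -4.450 MPa per unit.

t = 2.709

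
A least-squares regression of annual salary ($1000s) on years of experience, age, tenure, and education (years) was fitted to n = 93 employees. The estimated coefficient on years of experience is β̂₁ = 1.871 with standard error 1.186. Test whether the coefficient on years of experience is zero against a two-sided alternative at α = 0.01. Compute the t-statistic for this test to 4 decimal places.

t = 1.5776

H₀: β₁ = 0 vs H₁: β₁ ≠ 0.
t = (β̂₁ − β₁⁰)/SE = 1.871 / 1.186 = 1.5776.
df = n − k − 1 = 93 − 4 − 1 = 88.
Two-sided p ≈ 0.1183, which is ≥ 0.01, so fail to reject H₀.
The data do not give significant evidence of an association between years of experience and annual salary, after adjusting for the other predictors.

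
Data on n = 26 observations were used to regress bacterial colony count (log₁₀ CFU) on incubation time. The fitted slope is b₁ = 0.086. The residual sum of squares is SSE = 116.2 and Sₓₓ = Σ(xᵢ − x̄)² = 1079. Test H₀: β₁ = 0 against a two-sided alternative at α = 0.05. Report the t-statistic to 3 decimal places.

MSE = SSE/(n − 2) = 116.2/24 = 4.84167.
SE(b₁) = √(MSE/Sₓₓ) = √(4.84167/1079) = 0.0669864.
t = 0.086 / 0.0669864 = 1.284.
df = n − 2 = 24.
Two-sided p ≈ 0.2115, which is ≥ 0.05, so fail to reject H₀.
The data do not give significant evidence of an association between incubation time and bacterial colony count.

t = 1.284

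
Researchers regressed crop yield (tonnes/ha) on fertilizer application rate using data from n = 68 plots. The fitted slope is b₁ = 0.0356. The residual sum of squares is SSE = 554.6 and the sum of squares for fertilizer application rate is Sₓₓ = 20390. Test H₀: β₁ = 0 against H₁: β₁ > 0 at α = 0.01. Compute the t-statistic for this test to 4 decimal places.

MSE = SSE/(n − 2) = 554.6/66 = 8.40303.
SE(b₁) = √(MSE/Sₓₓ) = √(8.40303/20390) = 0.0203006.
t = 0.0356 / 0.0203006 = 1.7536.
df = n − 2 = 66.
One-sided p ≈ 0.0421, which is ≥ 0.01, so fail to reject H₀.
The data do not give significant evidence that the true slope on fertilizer application rate is positive.

t = 1.7536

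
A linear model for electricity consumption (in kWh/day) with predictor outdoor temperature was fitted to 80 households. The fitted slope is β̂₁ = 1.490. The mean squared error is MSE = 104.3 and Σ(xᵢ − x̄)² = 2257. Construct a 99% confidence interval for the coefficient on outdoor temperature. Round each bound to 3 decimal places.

SE(β̂₁) = √(MSE/Sₓₓ) = √(104.3/2257) = 0.214969.
df = n − 2 = 78.
t* = t_{0.005, 78} = 2.64034.
Margin = t* × SE = 2.64034 × 0.214969 = 0.56759.
CI: 1.490 ± 0.56759 → (0.922, 2.058).
With 99% confidence, each one-unit increase in outdoor temperature is associated with a change of between 0.922 and 2.058 kWh/day in electricity consumption.

(0.922, 2.058)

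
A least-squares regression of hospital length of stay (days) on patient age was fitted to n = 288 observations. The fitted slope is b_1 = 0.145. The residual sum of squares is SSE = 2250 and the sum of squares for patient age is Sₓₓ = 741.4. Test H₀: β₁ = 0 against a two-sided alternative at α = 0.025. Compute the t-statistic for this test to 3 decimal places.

t = 1.408

MSE = SSE/(n − 2) = 2250/286 = 7.86713.
SE(b_1) = √(MSE/Sₓₓ) = √(7.86713/741.4) = 0.103011.
t = 0.145 / 0.103011 = 1.408.
df = n − 2 = 286.
Two-sided p ≈ 0.1603, which is ≥ 0.025, so fail to reject H₀.
The data do not give significant evidence of an association between patient age and hospital length of stay.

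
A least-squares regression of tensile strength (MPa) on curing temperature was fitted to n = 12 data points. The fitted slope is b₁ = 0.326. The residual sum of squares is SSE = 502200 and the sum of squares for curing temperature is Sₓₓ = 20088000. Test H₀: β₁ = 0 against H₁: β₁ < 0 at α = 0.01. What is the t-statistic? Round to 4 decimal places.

MSE = SSE/(n − 2) = 502200/10 = 50220.
SE(b₁) = √(MSE/Sₓₓ) = √(50220/20088000) = 0.05.
t = 0.326 / 0.05 = 6.5200.
df = n − 2 = 10.
One-sided p ≈ 1.0000, which is ≥ 0.01, so fail to reject H₀.
The data do not give significant evidence that the true slope on curing temperature is negative.

t = 6.5200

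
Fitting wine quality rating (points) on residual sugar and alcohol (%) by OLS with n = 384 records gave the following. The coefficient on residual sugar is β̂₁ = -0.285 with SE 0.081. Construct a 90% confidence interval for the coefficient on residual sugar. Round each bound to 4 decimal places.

(-0.4186, -0.1514)

df = n − k − 1 = 384 − 2 − 1 = 381.
t* = t_{0.05, 381} = 1.648863.
Margin = t* × SE = 1.648863 × 0.081 = 0.133558.
CI: -0.285 ± 0.133558 → (-0.4186, -0.1514).
With 90% confidence, each one-unit increase in residual sugar is associated with a change of between -0.4186 and -0.1514 points in wine quality rating, holding the other predictors fixed.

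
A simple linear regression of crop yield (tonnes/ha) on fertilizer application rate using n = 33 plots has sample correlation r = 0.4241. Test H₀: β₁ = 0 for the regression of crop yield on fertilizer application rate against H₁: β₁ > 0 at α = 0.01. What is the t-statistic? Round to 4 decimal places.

t = 2.6074

t = r·√(n − 2)/√(1 − r²) = 0.4241·√31/√0.820139 = 2.6074.
df = n − 2 = 31.
One-sided p ≈ 0.0070, which is < 0.01, so reject H₀.
There is evidence of a linear association between fertilizer application rate and crop yield.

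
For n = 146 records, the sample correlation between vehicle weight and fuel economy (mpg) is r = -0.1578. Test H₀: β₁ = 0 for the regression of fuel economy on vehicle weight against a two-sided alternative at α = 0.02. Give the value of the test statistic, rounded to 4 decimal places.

t = -1.9176

t = r·√(n − 2)/√(1 − r²) = -0.1578·√144/√0.975099 = -1.9176.
df = n − 2 = 144.
Two-sided p ≈ 0.0571, which is ≥ 0.02, so fail to reject H₀.
The data do not give significant evidence of a linear association between vehicle weight and fuel economy.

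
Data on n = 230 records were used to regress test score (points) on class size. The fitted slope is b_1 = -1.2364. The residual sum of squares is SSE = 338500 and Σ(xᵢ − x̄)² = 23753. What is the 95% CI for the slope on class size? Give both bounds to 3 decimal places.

MSE = SSE/(n − 2) = 338500/228 = 1484.65.
SE(b_1) = √(MSE/Sₓₓ) = √(1484.65/23753) = 0.250007.
df = n − 2 = 228.
t* = t_{0.025, 228} = 1.970423.
Margin = t* × SE = 1.970423 × 0.250007 = 0.49262.
CI: -1.2364 ± 0.49262 → (-1.729, -0.744).
With 95% confidence, each one-unit increase in class size is associated with a change of between -1.729 and -0.744 points in test score.

(-1.729, -0.744)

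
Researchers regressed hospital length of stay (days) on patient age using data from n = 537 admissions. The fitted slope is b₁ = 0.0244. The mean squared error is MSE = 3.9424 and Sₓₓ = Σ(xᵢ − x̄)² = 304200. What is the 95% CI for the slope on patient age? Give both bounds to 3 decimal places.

(0.017, 0.031)

SE(b₁) = √(MSE/Sₓₓ) = √(3.9424/304200) = 0.00359999.
df = n − 2 = 535.
t* = t_{0.025, 535} = 1.964408.
Margin = t* × SE = 1.964408 × 0.00359999 = 0.00707.
CI: 0.0244 ± 0.00707 → (0.017, 0.031).
With 95% confidence, each one-unit increase in patient age is associated with a change of between 0.017 and 0.031 days in hospital length of stay.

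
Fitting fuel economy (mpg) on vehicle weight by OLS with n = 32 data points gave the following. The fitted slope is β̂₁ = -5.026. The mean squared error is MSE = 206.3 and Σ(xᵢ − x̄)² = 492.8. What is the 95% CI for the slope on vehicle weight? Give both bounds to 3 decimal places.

SE(β̂₁) = √(MSE/Sₓₓ) = √(206.3/492.8) = 0.647015.
df = n − 2 = 30.
t* = t_{0.025, 30} = 2.042272.
Margin = t* × SE = 2.042272 × 0.647015 = 1.32138.
CI: -5.026 ± 1.32138 → (-6.347, -3.705).
With 95% confidence, each one-unit increase in vehicle weight is associated with a change of between -6.347 and -3.705 mpg in fuel economy.

(-6.347, -3.705)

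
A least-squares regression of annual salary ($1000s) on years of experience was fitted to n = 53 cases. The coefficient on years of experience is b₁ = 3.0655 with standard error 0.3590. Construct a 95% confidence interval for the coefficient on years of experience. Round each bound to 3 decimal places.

(2.345, 3.786)

df = n − 2 = 53 − 2 = 51.
t* = t_{0.025, 51} = 2.007584.
Margin = t* × SE = 2.007584 × 0.3590 = 0.72072.
CI: 3.0655 ± 0.72072 → (2.345, 3.786).
With 95% confidence, each one-unit increase in years of experience is associated with a change of between 2.345 and 3.786 $1000s in annual salary.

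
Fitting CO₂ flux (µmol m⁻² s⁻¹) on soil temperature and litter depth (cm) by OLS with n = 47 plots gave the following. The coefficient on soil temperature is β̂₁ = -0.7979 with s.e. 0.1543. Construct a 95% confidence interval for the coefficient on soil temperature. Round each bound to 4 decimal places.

df = n − k − 1 = 47 − 2 − 1 = 44.
t* = t_{0.025, 44} = 2.015368.
Margin = t* × SE = 2.015368 × 0.1543 = 0.310971.
CI: -0.7979 ± 0.310971 → (-1.1089, -0.4869).
With 95% confidence, each one-unit increase in soil temperature is associated with a change of between -1.1089 and -0.4869 µmol m⁻² s⁻¹ in CO₂ flux, holding the other predictors fixed.

(-1.1089, -0.4869)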